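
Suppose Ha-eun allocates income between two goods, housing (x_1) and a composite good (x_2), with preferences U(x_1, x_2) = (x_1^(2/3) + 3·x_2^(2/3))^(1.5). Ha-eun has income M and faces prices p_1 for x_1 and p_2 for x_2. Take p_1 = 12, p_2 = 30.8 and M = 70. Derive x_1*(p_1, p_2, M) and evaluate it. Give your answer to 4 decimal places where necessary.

x_1* = 1.1441

Numerically x_2/x_1 = 1.596818, so x_1* = 70/(12 + 30.8·1.596818) = 1.1441.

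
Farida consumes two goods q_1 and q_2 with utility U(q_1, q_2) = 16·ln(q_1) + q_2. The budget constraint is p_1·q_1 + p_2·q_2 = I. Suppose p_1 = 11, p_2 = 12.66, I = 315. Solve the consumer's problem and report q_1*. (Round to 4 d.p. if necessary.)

q_1* = 18.4145

Set MRS = p_1/p_2: (16/q_1)/1 = p_1/p_2.
So q_1*(p_1,p_2) = 16·p_2/p_1, independent of income; and q_2* = (I − 16·p_2)/p_2.
At the given prices: q_1* = 16·12.66/11 = 18.4145.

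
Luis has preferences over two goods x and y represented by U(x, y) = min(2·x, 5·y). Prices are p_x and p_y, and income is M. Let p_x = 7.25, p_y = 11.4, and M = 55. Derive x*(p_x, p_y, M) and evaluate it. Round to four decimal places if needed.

With perfect complements, no substitution: consume in ratio x:y = 5:2.
Budget: p_x·x + p_y·(2/5)·x = M, so (5·p_x + 2·p_y)·x = 5·M.
Demand: x*(p_x,p_y,M) = 5·M/(5·p_x + 2·p_y), y* = 2·M/(5·p_x + 2·p_y).
Here 5·7.25 + 2·11.4 = 59.05, giving x* = 4.6571.

x* = 4.6571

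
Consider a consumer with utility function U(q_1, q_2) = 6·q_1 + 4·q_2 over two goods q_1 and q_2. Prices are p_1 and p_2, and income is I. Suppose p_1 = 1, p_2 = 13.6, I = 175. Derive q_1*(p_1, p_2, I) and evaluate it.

Perfect substitutes: compare marginal utility per dollar. 6/p_1 vs 4/p_2 → 6 vs 0.2941.
q_1 gives more utility per dollar, so spend all income on q_1: q_1* = I/p_1, q_2* = 0.
Numerically: q_1* = 175, q_2* = 0.

q_1* = 175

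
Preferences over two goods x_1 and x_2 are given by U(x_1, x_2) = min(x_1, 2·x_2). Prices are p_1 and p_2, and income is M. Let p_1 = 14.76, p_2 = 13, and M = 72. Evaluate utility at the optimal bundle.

Leontief preferences: the optimum is at the kink where x_1/2 = x_2/1, i.e. x_2 = (1/2)·x_1.
Budget: p_1·x_1 + p_2·(1/2)·x_1 = M, so (2·p_1 + p_2)·x_1 = 2·M.
Demand: x_1*(p_1,p_2,M) = 2·M/(2·p_1 + p_2), x_2* = M/(2·p_1 + p_2).
Here 2·14.76 + 13 = 42.52, giving x_1* = 3.3866 and x_2* = 1.6933.
Utility at the optimum: U(3.3866, 1.6933) = 3.3866.

V = 3.3866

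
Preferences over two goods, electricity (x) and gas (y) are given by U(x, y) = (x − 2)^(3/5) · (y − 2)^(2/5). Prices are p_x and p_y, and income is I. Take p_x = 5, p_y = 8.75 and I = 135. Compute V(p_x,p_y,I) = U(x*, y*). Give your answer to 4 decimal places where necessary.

Let x' = x−2, y' = y−2. MRS = (3/2)·y'/x' = p_x/p_y.
Substituting into the budget: x* = 2 + 0.6·(I − 2·p_x − 2·p_y)/p_x, and y* = 2 + 0.4·(…)/p_y.
Discretionary income = 135 − 2·5 − 2·8.75 = 107.5; x* = 2 + 0.6·107.5/5 = 14.9; y* = 2 + 0.4·107.5/8.75 = 6.9143.
Utility at the optimum: U(14.9, 6.9143) = 8.7688.

V = 8.7688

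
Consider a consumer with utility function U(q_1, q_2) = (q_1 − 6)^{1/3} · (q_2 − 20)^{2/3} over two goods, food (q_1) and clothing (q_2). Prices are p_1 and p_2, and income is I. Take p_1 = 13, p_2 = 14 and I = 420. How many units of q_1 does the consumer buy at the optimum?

MRS = (1/2)·(q_2−20)/(q_1−6). Tangency with p_1/p_2 gives q_2−20 = 2·(p_1/p_2)·(q_1−6).
Substituting into the budget: q_1* = 6 + 1/3·(I − 6·p_1 − 20·p_2)/p_1, and q_2* = 20 + 2/3·(…)/p_2.
Discretionary income = 420 − 6·13 − 20·14 = 62; q_1* = 6 + 1/3·62/13 = 7.5897.

q_1* = 7.5897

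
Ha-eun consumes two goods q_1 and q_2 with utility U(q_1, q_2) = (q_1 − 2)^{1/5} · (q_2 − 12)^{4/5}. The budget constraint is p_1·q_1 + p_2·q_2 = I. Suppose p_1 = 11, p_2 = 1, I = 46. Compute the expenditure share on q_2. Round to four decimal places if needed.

share on q_2 = 0.4696

This is Cobb-Douglas in (q_1−2, q_2−12): tangency gives 0.2·p_2·(q_2−12) = 0.8·p_1·(q_1−2).
After buying the subsistence bundle (2, 12), a share 0.2 of the remaining income goes to q_1: q_1* = 2 + 0.2·(I − 2p_1 − 12p_2)/p_1.
Discretionary income = 46 − 2·11 − 12·1 = 12; q_1* = 2 + 0.2·12/11 = 2.2182; q_2* = 12 + 0.8·12/1 = 21.6.
Expenditure on q_2: 1·21.6 = 21.6; share = 0.4696.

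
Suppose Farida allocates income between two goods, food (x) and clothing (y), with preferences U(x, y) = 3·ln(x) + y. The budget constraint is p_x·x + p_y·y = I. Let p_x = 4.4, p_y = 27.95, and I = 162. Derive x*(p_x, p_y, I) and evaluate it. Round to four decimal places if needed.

x* = 19.0568

Set MRS = p_x/p_y: (3/x)/1 = p_x/p_y.
So x*(p_x,p_y) = 3·p_y/p_x, independent of income; and y* = (I − 3·p_y)/p_y.
At the given prices: x* = 3·27.95/4.4 = 19.0568.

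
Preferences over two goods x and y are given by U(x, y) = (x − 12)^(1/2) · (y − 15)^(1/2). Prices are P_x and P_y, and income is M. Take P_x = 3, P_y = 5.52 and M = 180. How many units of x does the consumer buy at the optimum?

MRS = (y−15)/(x−12). Tangency with P_x/P_y gives y−15 = (P_x/P_y)·(x−12).
After buying the subsistence bundle (12, 15), a share 0.5 of the remaining income goes to x: x* = 12 + 0.5·(M − 12P_x − 15P_y)/P_x.
Discretionary income = 180 − 12·3 − 15·5.52 = 61.2; x* = 12 + 0.5·61.2/3 = 22.2.

x* = 22.2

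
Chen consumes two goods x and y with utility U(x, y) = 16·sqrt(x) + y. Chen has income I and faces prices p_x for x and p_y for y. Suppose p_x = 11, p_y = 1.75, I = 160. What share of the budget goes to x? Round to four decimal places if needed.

MU_x = 8/√x, MU_y = 1. Tangency: 8/√x = p_x/p_y.
Thus x* = (8·p_y/p_x)² — independent of I — with the rest of income spent on y.
Plugging in: x* = (8·1.75/11)² = 1.6198, y* = 81.2468.
Expenditure on x: 11·1.6198 = 17.8182; share = 0.1114.

share on x = 0.1114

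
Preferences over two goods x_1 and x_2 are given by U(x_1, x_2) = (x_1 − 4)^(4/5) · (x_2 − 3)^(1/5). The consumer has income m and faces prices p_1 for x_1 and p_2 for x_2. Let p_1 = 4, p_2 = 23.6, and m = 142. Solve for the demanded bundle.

MRS = 4·(x_2−3)/(x_1−4). Tangency with p_1/p_2 gives x_2−3 = (1/4)·(p_1/p_2)·(x_1−4).
After buying the subsistence bundle (4, 3), a share 0.8 of the remaining income goes to x_1: x_1* = 4 + 0.8·(m − 4p_1 − 3p_2)/p_1.
Discretionary income = 142 − 4·4 − 3·23.6 = 55.2; x_1* = 4 + 0.8·55.2/4 = 15.04; x_2* = 3 + 0.2·55.2/23.6 = 3.4678.

x_1* = 15.04, x_2* = 3.4678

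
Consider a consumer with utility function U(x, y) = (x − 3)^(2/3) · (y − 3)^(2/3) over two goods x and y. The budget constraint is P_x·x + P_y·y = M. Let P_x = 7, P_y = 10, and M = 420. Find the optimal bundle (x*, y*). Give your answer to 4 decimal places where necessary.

x* = 29.3571, y* = 21.45

Let x' = x−3, y' = y−3. MRS = y'/x' = P_x/P_y.
Substituting into the budget: x* = 3 + 0.5·(M − 3·P_x − 3·P_y)/P_x, and y* = 3 + 0.5·(…)/P_y.
Discretionary income = 420 − 3·7 − 3·10 = 369; x* = 3 + 0.5·369/7 = 29.3571; y* = 3 + 0.5·369/10 = 21.45.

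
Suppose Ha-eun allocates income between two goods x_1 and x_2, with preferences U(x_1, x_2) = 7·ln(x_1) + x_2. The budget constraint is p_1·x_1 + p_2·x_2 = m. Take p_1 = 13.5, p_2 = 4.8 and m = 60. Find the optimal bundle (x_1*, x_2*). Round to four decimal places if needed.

So x_1*(p_1,p_2) = 7·p_2/p_1, independent of income; and x_2* = (m − 7·p_2)/p_2.
At the given prices: x_1* = 7·4.8/13.5 = 2.4889, and x_2* = 5.5.

x_1* = 2.4889, x_2* = 5.5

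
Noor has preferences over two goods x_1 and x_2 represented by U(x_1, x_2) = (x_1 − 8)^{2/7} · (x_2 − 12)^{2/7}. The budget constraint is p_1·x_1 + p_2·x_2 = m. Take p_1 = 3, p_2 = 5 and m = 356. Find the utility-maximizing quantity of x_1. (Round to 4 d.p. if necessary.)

x_1* = 53.3333

Discretionary income = 356 − 8·3 − 12·5 = 272; x_1* = 8 + 0.5·272/3 = 53.3333.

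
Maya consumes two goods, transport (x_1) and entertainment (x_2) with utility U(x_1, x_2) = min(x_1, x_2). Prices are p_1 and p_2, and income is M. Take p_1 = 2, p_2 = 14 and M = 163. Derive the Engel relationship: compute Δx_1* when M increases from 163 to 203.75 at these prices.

Δx_1* = 2.5469

Here 2 + 14 = 16, giving x_1* = 10.1875.
At M' = 203.75: x_1* = 12.7344. Change: 12.7344 − 10.1875 = 2.5469.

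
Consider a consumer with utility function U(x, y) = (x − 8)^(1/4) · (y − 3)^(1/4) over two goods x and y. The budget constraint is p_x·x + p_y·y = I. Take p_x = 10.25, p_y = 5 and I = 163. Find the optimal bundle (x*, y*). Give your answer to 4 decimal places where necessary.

MRS = (y−3)/(x−8). Tangency with p_x/p_y gives y−3 = (p_x/p_y)·(x−8).
Substituting into the budget: x* = 8 + 0.5·(I − 8·p_x − 3·p_y)/p_x, and y* = 3 + 0.5·(…)/p_y.
Discretionary income = 163 − 8·10.25 − 3·5 = 66; x* = 8 + 0.5·66/10.25 = 11.2195; y* = 3 + 0.5·66/5 = 9.6.

x* = 11.2195, y* = 9.6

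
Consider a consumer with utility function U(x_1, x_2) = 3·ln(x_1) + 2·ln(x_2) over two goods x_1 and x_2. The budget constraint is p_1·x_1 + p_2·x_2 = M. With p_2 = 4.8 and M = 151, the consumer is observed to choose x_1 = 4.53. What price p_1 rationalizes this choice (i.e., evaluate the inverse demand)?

MU_x_1/MU_x_2 = (3·x_2)/(2·x_1); tangency sets this equal to p_1/p_2.
So 3·p_2·x_2 = 2·p_1·x_1; combined with the budget, a share 0.6 of income goes to x_1.
Demand: x_1*(p_1,p_2,M) = 0.6·M/p_1 and x_2* = 0.4·M/p_2.
Set x_1* = 4.53 in the demand function and solve for p_1: p_1 = 20.

p_1 = 20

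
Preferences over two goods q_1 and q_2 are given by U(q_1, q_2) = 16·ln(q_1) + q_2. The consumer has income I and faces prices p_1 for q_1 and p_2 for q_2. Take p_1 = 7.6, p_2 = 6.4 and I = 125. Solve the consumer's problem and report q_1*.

q_1* = 13.4737

MU_q_1 = 16/q_1, MU_q_2 = 1. Tangency: 16/q_1 = p_1/p_2.
So q_1*(p_1,p_2) = 16·p_2/p_1, independent of income; and q_2* = (I − 16·p_2)/p_2.
At the given prices: q_1* = 16·6.4/7.6 = 13.4737.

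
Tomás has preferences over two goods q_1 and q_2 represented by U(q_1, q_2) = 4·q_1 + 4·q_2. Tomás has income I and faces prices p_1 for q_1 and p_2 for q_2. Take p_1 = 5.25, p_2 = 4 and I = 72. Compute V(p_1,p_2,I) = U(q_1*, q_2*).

Linear utility — the consumer picks whichever good has higher MU/price: 4/5.25 = 0.7619 vs 4/4 = 1.
q_2 gives more utility per dollar, so spend all income on q_2: q_2* = I/p_2, q_1* = 0.
Numerically: q_1* = 0, q_2* = 18.
Utility at the optimum: U(0, 18) = 72.

V = 72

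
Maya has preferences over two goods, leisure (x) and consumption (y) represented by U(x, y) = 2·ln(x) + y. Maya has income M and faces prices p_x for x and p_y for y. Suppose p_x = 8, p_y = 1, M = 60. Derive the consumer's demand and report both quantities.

x* = 0.25, y* = 58

Set MRS = p_x/p_y: (2/x)/1 = p_x/p_y.
So x*(p_x,p_y) = 2·p_y/p_x, independent of income; and y* = (M − 2·p_y)/p_y.
At the given prices: x* = 2·1/8 = 0.25, and y* = 58.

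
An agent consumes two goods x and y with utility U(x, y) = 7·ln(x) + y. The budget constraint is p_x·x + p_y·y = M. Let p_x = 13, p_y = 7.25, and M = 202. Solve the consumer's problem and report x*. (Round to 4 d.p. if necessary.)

At the given prices: x* = 7·7.25/13 = 3.9038.

x* = 3.9038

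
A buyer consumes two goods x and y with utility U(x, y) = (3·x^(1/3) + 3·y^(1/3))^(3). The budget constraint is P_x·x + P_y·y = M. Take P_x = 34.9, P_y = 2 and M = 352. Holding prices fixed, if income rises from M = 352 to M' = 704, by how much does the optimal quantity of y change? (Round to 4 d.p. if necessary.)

Δy* = 142.0056

MU_x ∝ 3·x^(-2/3), MU_y ∝ 3·y^(-2/3), so MRS = (y/x)^(2/3) = P_x/P_y.
Solve for the ratio: y/x = [P_x/P_y]^(1.5).
Substitute y = (y/x)·x into the budget: x* = M/(P_x + P_y·(y/x)).
Numerically y/x = 72.894229, so x* = 352/(34.9 + 2·72.894229) = 1.9481 and y* = 72.894229·1.9481 = 142.0056.
At M' = 704: y* = 284.0112. Change: 284.0112 − 142.0056 = 142.0056.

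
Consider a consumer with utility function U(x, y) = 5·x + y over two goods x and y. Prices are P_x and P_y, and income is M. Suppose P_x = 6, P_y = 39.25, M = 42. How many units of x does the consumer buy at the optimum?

x* = 7

Linear utility — the consumer picks whichever good has higher MU/price: 5/6 = 0.8333 vs 1/39.25 = 0.0255.
x gives more utility per dollar, so spend all income on x: x* = M/P_x, y* = 0.
Numerically: x* = 7, y* = 0.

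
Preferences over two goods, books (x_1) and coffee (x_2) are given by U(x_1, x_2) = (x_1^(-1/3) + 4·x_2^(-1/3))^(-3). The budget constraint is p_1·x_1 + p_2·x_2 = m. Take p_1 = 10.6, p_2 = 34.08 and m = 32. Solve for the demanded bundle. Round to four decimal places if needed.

MRS = MU_x_1/MU_x_2 = (1/4)·(x_2/x_1)^(4/3). Set equal to p_1/p_2.
Hence x_2/x_1 = (4·p_1/p_2)^(1/(4/3)), i.e. raised to the 0.75 power.
Substitute x_2 = (x_2/x_1)·x_1 into the budget: x_1* = m/(p_1 + p_2·(x_2/x_1)).
Numerically x_2/x_1 = 1.178012, so x_1* = 32/(10.6 + 34.08·1.178012) = 0.6306 and x_2* = 1.178012·0.6306 = 0.7428.

x_1* = 0.6306, x_2* = 0.7428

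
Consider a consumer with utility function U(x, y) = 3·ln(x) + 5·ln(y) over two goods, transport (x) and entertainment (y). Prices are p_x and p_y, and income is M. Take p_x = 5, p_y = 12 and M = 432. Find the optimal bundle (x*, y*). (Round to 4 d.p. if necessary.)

Tangency: MRS = (3/5)·y/x = p_x/p_y.
Rearranging, p_y·y = (5/3)·p_x·x. Substituting into the budget gives p_x·x·(1 + (5/3)) = M.
Demand: x*(p_x,p_y,M) = 0.375·M/p_x and y* = 0.625·M/p_y.
At p_x=5, p_y=12, M=432: x* = 0.375·432/5 = 32.4, y* = 22.5.

x* = 32.4, y* = 22.5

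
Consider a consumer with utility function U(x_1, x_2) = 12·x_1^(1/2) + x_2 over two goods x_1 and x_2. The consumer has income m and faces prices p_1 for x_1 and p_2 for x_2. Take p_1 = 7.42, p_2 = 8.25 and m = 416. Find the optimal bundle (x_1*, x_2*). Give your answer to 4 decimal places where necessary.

x_1* = 44.5044, x_2* = 10.3973

Set MRS = p_1/p_2: 6·x_1^(−1/2) = p_1/p_2.
Thus x_1* = (6·p_2/p_1)² — independent of m — with the rest of income spent on x_2.
Plugging in: x_1* = (6·8.25/7.42)² = 44.5044, x_2* = 10.3973.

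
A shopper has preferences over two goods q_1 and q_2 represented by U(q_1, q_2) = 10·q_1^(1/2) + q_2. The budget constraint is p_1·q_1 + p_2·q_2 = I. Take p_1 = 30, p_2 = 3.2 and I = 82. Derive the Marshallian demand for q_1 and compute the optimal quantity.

q_1* = 0.2844

MU_q_1 = 5/√q_1, MU_q_2 = 1. Tangency: 5/√q_1 = p_1/p_2.
Thus q_1* = (5·p_2/p_1)² — independent of I — with the rest of income spent on q_2.
Plugging in: q_1* = (5·3.2/30)² = 0.2844.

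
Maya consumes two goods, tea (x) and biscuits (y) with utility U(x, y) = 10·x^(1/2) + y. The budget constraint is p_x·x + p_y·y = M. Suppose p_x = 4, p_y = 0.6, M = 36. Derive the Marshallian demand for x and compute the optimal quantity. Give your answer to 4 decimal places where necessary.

Set MRS = p_x/p_y: 5·x^(−1/2) = p_x/p_y.
Solve: √x = 5·p_y/p_x, so x*(p_x,p_y) = (5·p_y/p_x)², and y* = (M − p_x·x*)/p_y.
Plugging in: x* = (5·0.6/4)² = 0.5625.

x* = 0.5625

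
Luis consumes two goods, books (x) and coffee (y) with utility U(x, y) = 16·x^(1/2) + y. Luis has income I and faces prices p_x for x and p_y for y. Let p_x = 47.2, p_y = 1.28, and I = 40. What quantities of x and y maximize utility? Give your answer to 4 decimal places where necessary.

MU_x = 8/√x, MU_y = 1. Tangency: 8/√x = p_x/p_y.
Thus x* = (8·p_y/p_x)² — independent of I — with the rest of income spent on y.
Plugging in: x* = (8·1.28/47.2)² = 0.0471, y* = 29.5144.

x* = 0.0471, y* = 29.5144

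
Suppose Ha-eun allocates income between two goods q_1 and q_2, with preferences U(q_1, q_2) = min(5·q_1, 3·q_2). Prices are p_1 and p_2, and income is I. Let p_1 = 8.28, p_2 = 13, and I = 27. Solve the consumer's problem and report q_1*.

q_1* = 0.9016

Leontief preferences: the optimum is at the kink where q_1/3 = q_2/5, i.e. q_2 = (5/3)·q_1.
Budget: p_1·q_1 + p_2·(5/3)·q_1 = I, so (3·p_1 + 5·p_2)·q_1 = 3·I.
Demand: q_1*(p_1,p_2,I) = 3·I/(3·p_1 + 5·p_2), q_2* = 5·I/(3·p_1 + 5·p_2).
Here 3·8.28 + 5·13 = 89.84, giving q_1* = 0.9016.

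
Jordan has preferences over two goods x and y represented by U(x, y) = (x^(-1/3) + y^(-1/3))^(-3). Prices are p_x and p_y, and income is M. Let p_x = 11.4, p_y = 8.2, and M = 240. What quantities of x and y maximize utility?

x* = 10.9596, y* = 14.0318

MU_x ∝ x^(-4/3), MU_y ∝ y^(-4/3), so MRS = (y/x)^(4/3) = p_x/p_y.
Solve for the ratio: y/x = [p_x/p_y]^(0.75).
Substitute y = (y/x)·x into the budget: x* = M/(p_x + p_y·(y/x)).
Numerically y/x = 1.280319, so x* = 240/(11.4 + 8.2·1.280319) = 10.9596 and y* = 1.280319·10.9596 = 14.0318.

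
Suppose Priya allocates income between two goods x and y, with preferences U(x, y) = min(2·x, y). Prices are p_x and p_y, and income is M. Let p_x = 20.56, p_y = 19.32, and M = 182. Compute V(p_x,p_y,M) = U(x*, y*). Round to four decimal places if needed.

Leontief preferences: the optimum is at the kink where x/1 = y/2, i.e. y = 2·x.
Budget: p_x·x + p_y·2·x = M, so (p_x + 2·p_y)·x = M.
Demand: x*(p_x,p_y,M) = M/(p_x + 2·p_y), y* = 2·M/(p_x + 2·p_y).
Here 20.56 + 2·19.32 = 59.2, giving x* = 3.0743 and y* = 6.1486.
Utility at the optimum: U(3.0743, 6.1486) = 6.1486.

V = 6.1486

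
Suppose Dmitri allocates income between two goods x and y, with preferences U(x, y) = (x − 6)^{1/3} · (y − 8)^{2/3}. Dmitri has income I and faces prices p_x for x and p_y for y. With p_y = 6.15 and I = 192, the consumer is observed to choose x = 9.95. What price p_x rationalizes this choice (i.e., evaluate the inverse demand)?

MRS = (1/2)·(y−8)/(x−6). Tangency with p_x/p_y gives y−8 = 2·(p_x/p_y)·(x−6).
Substituting into the budget: x* = 6 + 1/3·(I − 6·p_x − 8·p_y)/p_x, and y* = 8 + 2/3·(…)/p_y.
Set x* = 9.95 in the demand function and solve for p_x: p_x = 8.

p_x = 8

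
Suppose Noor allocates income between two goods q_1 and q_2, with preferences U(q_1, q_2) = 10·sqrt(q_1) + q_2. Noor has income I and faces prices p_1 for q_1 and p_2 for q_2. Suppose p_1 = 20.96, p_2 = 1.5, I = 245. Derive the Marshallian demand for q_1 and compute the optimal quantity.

Solve: √q_1 = 5·p_2/p_1, so q_1*(p_1,p_2) = (5·p_2/p_1)², and q_2* = (I − p_1·q_1*)/p_2.
Plugging in: q_1* = (5·1.5/20.96)² = 0.128.

q_1* = 0.128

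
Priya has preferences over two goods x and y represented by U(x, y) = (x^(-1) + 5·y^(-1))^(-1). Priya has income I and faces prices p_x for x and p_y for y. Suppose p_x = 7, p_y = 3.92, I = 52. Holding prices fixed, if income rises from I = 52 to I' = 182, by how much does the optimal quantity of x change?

Δx* = 6.947

MRS = MU_x/MU_y = (1/5)·(y/x)^(2). Set equal to p_x/p_y.
Solve for the ratio: y/x = [5·p_x/p_y]^(0.5).
Substitute y = (y/x)·x into the budget: x* = I/(p_x + p_y·(y/x)).
Numerically y/x = 2.988072, so x* = 52/(7 + 3.92·2.988072) = 2.7788.
At I' = 182: x* = 9.7257. Change: 9.7257 − 2.7788 = 6.947.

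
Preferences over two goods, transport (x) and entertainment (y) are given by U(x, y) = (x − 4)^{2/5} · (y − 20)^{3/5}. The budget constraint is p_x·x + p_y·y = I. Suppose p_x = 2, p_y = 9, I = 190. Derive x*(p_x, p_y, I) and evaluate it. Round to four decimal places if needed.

x* = 4.4

MRS = (2/3)·(y−20)/(x−4). Tangency with p_x/p_y gives y−20 = (3/2)·(p_x/p_y)·(x−4).
After buying the subsistence bundle (4, 20), a share 0.4 of the remaining income goes to x: x* = 4 + 0.4·(I − 4p_x − 20p_y)/p_x.
Discretionary income = 190 − 4·2 − 20·9 = 2; x* = 4 + 0.4·2/2 = 4.4.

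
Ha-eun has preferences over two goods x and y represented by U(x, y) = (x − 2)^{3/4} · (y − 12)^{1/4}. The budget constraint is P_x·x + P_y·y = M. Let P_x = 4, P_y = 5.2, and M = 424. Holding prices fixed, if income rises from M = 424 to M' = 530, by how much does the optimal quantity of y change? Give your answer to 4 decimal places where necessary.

Δy* = 5.0962

This is Cobb-Douglas in (x−2, y−12): tangency gives 0.75·P_y·(y−12) = 0.25·P_x·(x−2).
Substituting into the budget: x* = 2 + 0.75·(M − 2·P_x − 12·P_y)/P_x, and y* = 12 + 0.25·(…)/P_y.
Discretionary income = 424 − 2·4 − 12·5.2 = 353.6; y* = 12 + 0.25·353.6/5.2 = 29.
At M' = 530: y* = 34.0962. Change: 34.0962 − 29 = 5.0962.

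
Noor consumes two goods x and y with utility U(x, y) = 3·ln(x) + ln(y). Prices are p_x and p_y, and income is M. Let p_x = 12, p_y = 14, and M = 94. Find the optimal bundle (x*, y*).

The MRS is 3·y/x. Set MRS = p_x/p_y.
Rearranging, p_y·y = (1/3)·p_x·x. Substituting into the budget gives p_x·x·(1 + (1/3)) = M.
Demand: x*(p_x,p_y,M) = 0.75·M/p_x and y* = 0.25·M/p_y.
At p_x=12, p_y=14, M=94: x* = 0.75·94/12 = 5.875, y* = 1.6786.

x* = 5.875, y* = 1.6786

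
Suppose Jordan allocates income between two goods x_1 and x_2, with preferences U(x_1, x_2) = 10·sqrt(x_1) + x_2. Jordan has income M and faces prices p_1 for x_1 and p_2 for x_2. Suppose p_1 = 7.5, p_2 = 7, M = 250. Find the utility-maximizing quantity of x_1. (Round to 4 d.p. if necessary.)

Thus x_1* = (5·p_2/p_1)² — independent of M — with the rest of income spent on x_2.
Plugging in: x_1* = (5·7/7.5)² = 21.7778.

x_1* = 21.7778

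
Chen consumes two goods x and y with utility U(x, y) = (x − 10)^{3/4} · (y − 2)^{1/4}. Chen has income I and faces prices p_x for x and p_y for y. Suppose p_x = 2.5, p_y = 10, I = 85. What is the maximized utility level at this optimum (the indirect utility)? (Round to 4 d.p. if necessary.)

V = 6.4474

Let x' = x−10, y' = y−2. MRS = 3·y'/x' = p_x/p_y.
After buying the subsistence bundle (10, 2), a share 0.75 of the remaining income goes to x: x* = 10 + 0.75·(I − 10p_x − 2p_y)/p_x.
Discretionary income = 85 − 10·2.5 − 2·10 = 40; x* = 10 + 0.75·40/2.5 = 22; y* = 2 + 0.25·40/10 = 3.
Utility at the optimum: U(22, 3) = 6.4474.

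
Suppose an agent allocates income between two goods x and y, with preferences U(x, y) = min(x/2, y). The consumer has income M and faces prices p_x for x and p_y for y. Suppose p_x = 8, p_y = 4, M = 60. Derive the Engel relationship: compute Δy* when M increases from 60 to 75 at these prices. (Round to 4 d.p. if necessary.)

With perfect complements, no substitution: consume in ratio x:y = 2:1.
Budget: p_x·x + p_y·(1/2)·x = M, so (2·p_x + p_y)·x = 2·M.
Demand: x*(p_x,p_y,M) = 2·M/(2·p_x + p_y), y* = M/(2·p_x + p_y).
Here 2·8 + 4 = 20, giving y* = 3.
At M' = 75: y* = 3.75. Change: 3.75 − 3 = 0.75.

Δy* = 0.75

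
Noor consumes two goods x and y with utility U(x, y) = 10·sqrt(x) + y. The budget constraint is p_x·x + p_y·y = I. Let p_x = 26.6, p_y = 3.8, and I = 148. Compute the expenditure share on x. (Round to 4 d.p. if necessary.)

share on x = 0.0917

Utility is quasi-linear in y; the FOC for x is 5/√x = p_x/p_y.
Thus x* = (5·p_y/p_x)² — independent of I — with the rest of income spent on y.
Plugging in: x* = (5·3.8/26.6)² = 0.5102, y* = 35.3759.
Expenditure on x: 26.6·0.5102 = 13.5714; share = 0.0917.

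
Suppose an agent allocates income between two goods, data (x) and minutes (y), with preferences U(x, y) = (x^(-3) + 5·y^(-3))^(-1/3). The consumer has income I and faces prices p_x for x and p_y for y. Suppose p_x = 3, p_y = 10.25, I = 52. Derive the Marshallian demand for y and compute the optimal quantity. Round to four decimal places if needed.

From the CES first-order condition, (1/5)·(y/x)^(4) = p_x/p_y.
Hence y/x = (5·p_x/p_y)^(1/(4)), i.e. raised to the 0.25 power.
With the ratio pinned down, the budget gives x* = I/(p_x + p_y·(y/x)) and y* = (y/x)·x*.
Numerically y/x = 1.099871, so x* = 52/(3 + 10.25·1.099871) = 3.6431 and y* = 1.099871·3.6431 = 4.0069.

y* = 4.0069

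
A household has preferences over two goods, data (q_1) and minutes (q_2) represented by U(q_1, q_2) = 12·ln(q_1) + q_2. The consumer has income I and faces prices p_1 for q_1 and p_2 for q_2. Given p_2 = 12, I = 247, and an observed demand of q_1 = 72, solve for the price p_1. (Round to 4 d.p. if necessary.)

p_1 = 2

MU_q_1 = 12/q_1, MU_q_2 = 1. Tangency: 12/q_1 = p_1/p_2.
So q_1*(p_1,p_2) = 12·p_2/p_1, independent of income; and q_2* = (I − 12·p_2)/p_2.
Set q_1* = 72 in the demand function and solve for p_1: p_1 = 2.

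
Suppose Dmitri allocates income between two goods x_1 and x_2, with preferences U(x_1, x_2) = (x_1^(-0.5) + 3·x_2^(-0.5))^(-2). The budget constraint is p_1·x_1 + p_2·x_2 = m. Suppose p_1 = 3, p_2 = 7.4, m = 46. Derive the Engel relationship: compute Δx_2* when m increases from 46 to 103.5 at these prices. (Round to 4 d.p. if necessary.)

Δx_2* = 5.7311

From the CES first-order condition, (1/3)·(x_2/x_1)^(1.5) = p_1/p_2.
Solve for the ratio: x_2/x_1 = [3·p_1/p_2]^(2/3).
With the ratio pinned down, the budget gives x_1* = m/(p_1 + p_2·(x_2/x_1)) and x_2* = (x_2/x_1)·x_1*.
Numerically x_2/x_1 = 1.139394, so x_1* = 46/(3 + 7.4·1.139394) = 4.024 and x_2* = 1.139394·4.024 = 4.5849.
At m' = 103.5: x_2* = 10.316. Change: 10.316 − 4.5849 = 5.7311.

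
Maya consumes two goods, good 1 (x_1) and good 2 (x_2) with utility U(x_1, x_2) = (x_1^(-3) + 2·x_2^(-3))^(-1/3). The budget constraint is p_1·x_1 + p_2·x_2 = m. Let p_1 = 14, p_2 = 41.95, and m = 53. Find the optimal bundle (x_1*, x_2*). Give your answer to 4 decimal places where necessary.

From the CES first-order condition, (1/2)·(x_2/x_1)^(4) = p_1/p_2.
Hence x_2/x_1 = (2·p_1/p_2)^(1/(4)), i.e. raised to the 0.25 power.
Substitute x_2 = (x_2/x_1)·x_1 into the budget: x_1* = m/(p_1 + p_2·(x_2/x_1)).
Numerically x_2/x_1 = 0.903871, so x_1* = 53/(14 + 41.95·0.903871) = 1.0209 and x_2* = 0.903871·1.0209 = 0.9227.

x_1* = 1.0209, x_2* = 0.9227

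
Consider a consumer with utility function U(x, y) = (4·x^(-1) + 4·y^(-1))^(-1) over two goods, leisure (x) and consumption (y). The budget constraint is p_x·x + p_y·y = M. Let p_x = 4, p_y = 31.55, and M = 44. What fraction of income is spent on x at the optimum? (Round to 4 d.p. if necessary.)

From the CES first-order condition, (y/x)^(2) = p_x/p_y.
Hence y/x = (p_x/p_y)^(1/(2)), i.e. raised to the 0.5 power.
Substitute y = (y/x)·x into the budget: x* = M/(p_x + p_y·(y/x)).
Numerically y/x = 0.356066, so x* = 44/(4 + 31.55·0.356066) = 2.8883 and y* = 0.356066·2.8883 = 1.0284.
Expenditure on x: 4·2.8883 = 11.5532; share = 0.2626.

share on x = 0.2626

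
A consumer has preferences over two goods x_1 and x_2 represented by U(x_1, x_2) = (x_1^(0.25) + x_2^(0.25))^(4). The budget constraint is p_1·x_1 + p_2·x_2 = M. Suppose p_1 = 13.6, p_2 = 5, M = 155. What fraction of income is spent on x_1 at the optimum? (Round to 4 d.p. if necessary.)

From the CES first-order condition, (x_2/x_1)^(0.75) = p_1/p_2.
Hence x_2/x_1 = (p_1/p_2)^(1/(0.75)), i.e. raised to the 4/3 power.
Substitute x_2 = (x_2/x_1)·x_1 into the budget: x_1* = M/(p_1 + p_2·(x_2/x_1)).
Numerically x_2/x_1 = 3.796865, so x_1* = 155/(13.6 + 5·3.796865) = 4.7569 and x_2* = 3.796865·4.7569 = 18.0613.
Expenditure on x_1: 13.6·4.7569 = 64.6937; share = 0.4174.

share on x_1 = 0.4174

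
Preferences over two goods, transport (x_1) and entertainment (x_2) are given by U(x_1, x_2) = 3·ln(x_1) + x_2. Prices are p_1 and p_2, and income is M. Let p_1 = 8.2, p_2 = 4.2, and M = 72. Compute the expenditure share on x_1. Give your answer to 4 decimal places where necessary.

So x_1*(p_1,p_2) = 3·p_2/p_1, independent of income; and x_2* = (M − 3·p_2)/p_2.
At the given prices: x_1* = 3·4.2/8.2 = 1.5366, and x_2* = 14.1429.
Expenditure on x_1: 8.2·1.5366 = 12.6; share = 0.175.

share on x_1 = 0.175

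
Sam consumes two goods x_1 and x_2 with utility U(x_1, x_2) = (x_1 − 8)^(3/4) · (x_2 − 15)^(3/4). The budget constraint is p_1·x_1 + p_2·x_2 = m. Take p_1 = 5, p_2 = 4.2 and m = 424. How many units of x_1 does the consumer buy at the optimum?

Let x_1' = x_1−8, x_2' = x_2−15. MRS = x_2'/x_1' = p_1/p_2.
After buying the subsistence bundle (8, 15), a share 0.5 of the remaining income goes to x_1: x_1* = 8 + 0.5·(m − 8p_1 − 15p_2)/p_1.
Discretionary income = 424 − 8·5 − 15·4.2 = 321; x_1* = 8 + 0.5·321/5 = 40.1.

x_1* = 40.1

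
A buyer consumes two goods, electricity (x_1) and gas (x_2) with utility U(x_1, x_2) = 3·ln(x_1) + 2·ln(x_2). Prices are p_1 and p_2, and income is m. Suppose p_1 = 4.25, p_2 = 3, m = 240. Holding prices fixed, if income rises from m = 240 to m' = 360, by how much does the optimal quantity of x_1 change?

Tangency: MRS = (3/2)·x_2/x_1 = p_1/p_2.
So 3·p_2·x_2 = 2·p_1·x_1; combined with the budget, a share 0.6 of income goes to x_1.
Demand: x_1*(p_1,p_2,m) = 0.6·m/p_1 and x_2* = 0.4·m/p_2.
At p_1=4.25, p_2=3, m=240: x_1* = 0.6·240/4.25 = 33.8824.
At m' = 360: x_1* = 50.8235. Change: 50.8235 − 33.8824 = 16.9412.

Δx_1* = 16.9412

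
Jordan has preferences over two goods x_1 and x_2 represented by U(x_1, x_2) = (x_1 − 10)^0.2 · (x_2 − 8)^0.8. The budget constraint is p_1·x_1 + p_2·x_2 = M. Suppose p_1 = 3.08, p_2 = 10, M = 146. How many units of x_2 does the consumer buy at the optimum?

x_2* = 10.816

Discretionary income = 146 − 10·3.08 − 8·10 = 35.2; x_2* = 8 + 0.8·35.2/10 = 10.816.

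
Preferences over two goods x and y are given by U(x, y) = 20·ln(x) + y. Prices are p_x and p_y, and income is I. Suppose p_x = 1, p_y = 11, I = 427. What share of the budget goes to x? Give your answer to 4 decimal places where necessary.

MU_x = 20/x, MU_y = 1. Tangency: 20/x = p_x/p_y.
So x*(p_x,p_y) = 20·p_y/p_x, independent of income; and y* = (I − 20·p_y)/p_y.
At the given prices: x* = 20·11/1 = 220, and y* = 18.8182.
Expenditure on x: 1·220 = 220; share = 0.5152.

share on x = 0.5152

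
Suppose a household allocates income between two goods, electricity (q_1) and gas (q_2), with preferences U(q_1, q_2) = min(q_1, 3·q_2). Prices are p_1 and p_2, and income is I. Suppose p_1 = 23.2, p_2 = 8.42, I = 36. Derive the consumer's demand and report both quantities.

With perfect complements, no substitution: consume in ratio q_1:q_2 = 3:1.
Budget: p_1·q_1 + p_2·(1/3)·q_1 = I, so (3·p_1 + p_2)·q_1 = 3·I.
Demand: q_1*(p_1,p_2,I) = 3·I/(3·p_1 + p_2), q_2* = I/(3·p_1 + p_2).
Here 3·23.2 + 8.42 = 78.02, giving q_1* = 1.3843 and q_2* = 0.4614.

q_1* = 1.3843, q_2* = 0.4614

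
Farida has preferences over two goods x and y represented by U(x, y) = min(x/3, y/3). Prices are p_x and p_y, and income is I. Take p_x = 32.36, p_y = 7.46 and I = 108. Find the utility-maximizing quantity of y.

y* = 2.7122

With perfect complements, no substitution: consume in ratio x:y = 3:3.
Budget: p_x·x + p_y·x = I, so (3·p_x + 3·p_y)·x = 3·I.
Demand: x*(p_x,p_y,I) = 3·I/(3·p_x + 3·p_y), y* = 3·I/(3·p_x + 3·p_y).
Here 3·32.36 + 3·7.46 = 119.46, giving y* = 2.7122.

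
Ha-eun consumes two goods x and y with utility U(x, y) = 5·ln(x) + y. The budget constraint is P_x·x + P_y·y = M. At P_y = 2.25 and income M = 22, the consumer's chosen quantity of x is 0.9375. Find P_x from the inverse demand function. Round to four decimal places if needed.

Set MRS = P_x/P_y: (5/x)/1 = P_x/P_y.
So x*(P_x,P_y) = 5·P_y/P_x, independent of income; and y* = (M − 5·P_y)/P_y.
Set x* = 0.9375 in the demand function and solve for P_x: P_x = 12.

P_x = 12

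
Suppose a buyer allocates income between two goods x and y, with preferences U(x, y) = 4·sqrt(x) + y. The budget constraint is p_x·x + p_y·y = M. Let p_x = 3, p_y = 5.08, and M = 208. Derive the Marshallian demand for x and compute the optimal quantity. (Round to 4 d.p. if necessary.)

x* = 11.4695

MU_x = 2/√x, MU_y = 1. Tangency: 2/√x = p_x/p_y.
Thus x* = (2·p_y/p_x)² — independent of M — with the rest of income spent on y.
Plugging in: x* = (2·5.08/3)² = 11.4695.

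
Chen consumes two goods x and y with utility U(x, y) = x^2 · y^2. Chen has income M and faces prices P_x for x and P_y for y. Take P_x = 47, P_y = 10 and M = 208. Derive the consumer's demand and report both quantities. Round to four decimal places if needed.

At P_x=47, P_y=10, M=208: x* = 0.5·208/47 = 2.2128, y* = 10.4.

x* = 2.2128, y* = 10.4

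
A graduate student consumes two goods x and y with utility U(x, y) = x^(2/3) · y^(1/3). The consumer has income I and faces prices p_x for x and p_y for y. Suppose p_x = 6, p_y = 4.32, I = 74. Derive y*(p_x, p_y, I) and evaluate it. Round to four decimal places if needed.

y* = 5.7099

At p_x=6, p_y=4.32, I=74: y* = 1/3·74/4.32 = 5.7099.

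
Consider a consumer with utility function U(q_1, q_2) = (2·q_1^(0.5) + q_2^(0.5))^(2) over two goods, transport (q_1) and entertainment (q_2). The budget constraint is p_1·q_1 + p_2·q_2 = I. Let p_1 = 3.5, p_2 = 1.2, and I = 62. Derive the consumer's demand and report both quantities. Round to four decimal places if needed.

MRS = MU_q_1/MU_q_2 = 2·(q_2/q_1)^(0.5). Set equal to p_1/p_2.
Solve for the ratio: q_2/q_1 = [(1/2)·p_1/p_2]^(2).
With the ratio pinned down, the budget gives q_1* = I/(p_1 + p_2·(q_2/q_1)) and q_2* = (q_2/q_1)·q_1*.
Numerically q_2/q_1 = 2.126736, so q_1* = 62/(3.5 + 1.2·2.126736) = 10.2444 and q_2* = 2.126736·10.2444 = 21.7871.

q_1* = 10.2444, q_2* = 21.7871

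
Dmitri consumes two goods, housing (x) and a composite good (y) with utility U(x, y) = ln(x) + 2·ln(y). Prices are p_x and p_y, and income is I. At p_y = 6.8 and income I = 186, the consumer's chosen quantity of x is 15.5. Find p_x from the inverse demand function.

p_x = 4

Tangency: MRS = (1/2)·y/x = p_x/p_y.
So p_y·y = 2·p_x·x; combined with the budget, a share 1/3 of income goes to x.
Demand: x*(p_x,p_y,I) = 1/3·I/p_x and y* = 2/3·I/p_y.
Set x* = 15.5 in the demand function and solve for p_x: p_x = 4.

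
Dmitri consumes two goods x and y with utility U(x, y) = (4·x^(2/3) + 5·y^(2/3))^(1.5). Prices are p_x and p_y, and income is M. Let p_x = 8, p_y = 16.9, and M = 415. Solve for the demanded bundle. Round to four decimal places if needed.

x* = 36.0829, y* = 7.4755

From the CES first-order condition, (4/5)·(y/x)^(1/3) = p_x/p_y.
Solve for the ratio: y/x = [(5/4)·p_x/p_y]^(3).
With the ratio pinned down, the budget gives x* = M/(p_x + p_y·(y/x)) and y* = (y/x)·x*.
Numerically y/x = 0.207176, so x* = 415/(8 + 16.9·0.207176) = 36.0829 and y* = 0.207176·36.0829 = 7.4755.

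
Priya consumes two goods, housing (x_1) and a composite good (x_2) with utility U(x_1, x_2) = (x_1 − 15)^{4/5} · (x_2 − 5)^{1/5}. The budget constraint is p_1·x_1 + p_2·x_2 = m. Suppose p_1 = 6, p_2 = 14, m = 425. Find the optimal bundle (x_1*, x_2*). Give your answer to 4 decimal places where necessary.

x_1* = 50.3333, x_2* = 8.7857

MRS = 4·(x_2−5)/(x_1−15). Tangency with p_1/p_2 gives x_2−5 = (1/4)·(p_1/p_2)·(x_1−15).
After buying the subsistence bundle (15, 5), a share 0.8 of the remaining income goes to x_1: x_1* = 15 + 0.8·(m − 15p_1 − 5p_2)/p_1.
Discretionary income = 425 − 15·6 − 5·14 = 265; x_1* = 15 + 0.8·265/6 = 50.3333; x_2* = 5 + 0.2·265/14 = 8.7857.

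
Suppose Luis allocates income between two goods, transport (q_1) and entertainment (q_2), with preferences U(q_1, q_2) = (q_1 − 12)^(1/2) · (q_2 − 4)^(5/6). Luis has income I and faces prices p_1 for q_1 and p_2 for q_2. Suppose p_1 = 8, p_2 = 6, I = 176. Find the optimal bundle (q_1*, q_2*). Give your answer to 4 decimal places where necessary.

Substituting into the budget: q_1* = 12 + 0.375·(I − 12·p_1 − 4·p_2)/p_1, and q_2* = 4 + 0.625·(…)/p_2.
Discretionary income = 176 − 12·8 − 4·6 = 56; q_1* = 12 + 0.375·56/8 = 14.625; q_2* = 4 + 0.625·56/6 = 9.8333.

q_1* = 14.625, q_2* = 9.8333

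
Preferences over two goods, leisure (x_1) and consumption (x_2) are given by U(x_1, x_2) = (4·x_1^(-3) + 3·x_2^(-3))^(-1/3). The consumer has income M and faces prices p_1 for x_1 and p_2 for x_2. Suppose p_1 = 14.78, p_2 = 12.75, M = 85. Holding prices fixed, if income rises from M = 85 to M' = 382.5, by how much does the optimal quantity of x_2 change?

MRS = MU_x_1/MU_x_2 = (4/3)·(x_2/x_1)^(4). Set equal to p_1/p_2.
Solve for the ratio: x_2/x_1 = [(3/4)·p_1/p_2]^(0.25).
With the ratio pinned down, the budget gives x_1* = M/(p_1 + p_2·(x_2/x_1)) and x_2* = (x_2/x_1)·x_1*.
Numerically x_2/x_1 = 0.96562, so x_1* = 85/(14.78 + 12.75·0.96562) = 3.1375 and x_2* = 0.96562·3.1375 = 3.0296.
At M' = 382.5: x_2* = 13.6333. Change: 13.6333 − 3.0296 = 10.6037.

Δx_2* = 10.6037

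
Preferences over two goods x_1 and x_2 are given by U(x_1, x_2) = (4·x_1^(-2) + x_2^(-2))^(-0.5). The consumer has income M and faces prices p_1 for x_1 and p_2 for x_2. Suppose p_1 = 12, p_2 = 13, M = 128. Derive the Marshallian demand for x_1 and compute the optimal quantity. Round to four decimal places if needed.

x_1* = 6.4084

From the CES first-order condition, 4·(x_2/x_1)^(3) = p_1/p_2.
Hence x_2/x_1 = ((1/4)·p_1/p_2)^(1/(3)), i.e. raised to the 1/3 power.
With the ratio pinned down, the budget gives x_1* = M/(p_1 + p_2·(x_2/x_1)) and x_2* = (x_2/x_1)·x_1*.
Numerically x_2/x_1 = 0.613375, so x_1* = 128/(12 + 13·0.613375) = 6.4084.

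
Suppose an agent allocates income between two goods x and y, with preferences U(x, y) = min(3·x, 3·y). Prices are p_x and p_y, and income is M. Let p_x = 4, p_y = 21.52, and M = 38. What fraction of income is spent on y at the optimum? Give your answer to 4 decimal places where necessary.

Leontief preferences: the optimum is at the kink where x/3 = y/3, i.e. y = x.
Budget: p_x·x + p_y·x = M, so (3·p_x + 3·p_y)·x = 3·M.
Demand: x*(p_x,p_y,M) = 3·M/(3·p_x + 3·p_y), y* = 3·M/(3·p_x + 3·p_y).
Here 3·4 + 3·21.52 = 76.56, giving x* = 1.489 and y* = 1.489.
Expenditure on y: 21.52·1.489 = 32.0439; share = 0.8433.

share on y = 0.8433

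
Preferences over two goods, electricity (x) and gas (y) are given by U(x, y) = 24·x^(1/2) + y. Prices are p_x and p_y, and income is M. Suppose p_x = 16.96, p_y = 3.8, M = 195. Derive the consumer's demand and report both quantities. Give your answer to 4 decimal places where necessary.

x* = 7.229, y* = 19.0516

Thus x* = (12·p_y/p_x)² — independent of M — with the rest of income spent on y.
Plugging in: x* = (12·3.8/16.96)² = 7.229, y* = 19.0516.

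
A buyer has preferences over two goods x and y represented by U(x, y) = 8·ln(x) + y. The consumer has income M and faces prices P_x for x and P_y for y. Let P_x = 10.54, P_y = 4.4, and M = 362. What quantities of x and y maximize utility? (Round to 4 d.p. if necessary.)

MU_x = 8/x, MU_y = 1. Tangency: 8/x = P_x/P_y.
So x*(P_x,P_y) = 8·P_y/P_x, independent of income; and y* = (M − 8·P_y)/P_y.
At the given prices: x* = 8·4.4/10.54 = 3.3397, and y* = 74.2727.

x* = 3.3397, y* = 74.2727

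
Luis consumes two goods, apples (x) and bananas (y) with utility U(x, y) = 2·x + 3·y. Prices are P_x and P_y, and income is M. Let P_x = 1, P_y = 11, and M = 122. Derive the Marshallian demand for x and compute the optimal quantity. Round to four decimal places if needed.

x* = 122

Perfect substitutes: compare marginal utility per dollar. 2/P_x vs 3/P_y → 2 vs 0.2727.
x gives more utility per dollar, so spend all income on x: x* = M/P_x, y* = 0.
Numerically: x* = 122, y* = 0.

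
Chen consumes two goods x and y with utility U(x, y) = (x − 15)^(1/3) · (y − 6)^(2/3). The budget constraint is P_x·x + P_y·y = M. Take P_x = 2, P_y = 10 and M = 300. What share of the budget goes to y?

share on y = 0.6667

Let x' = x−15, y' = y−6. MRS = (1/2)·y'/x' = P_x/P_y.
Substituting into the budget: x* = 15 + 1/3·(M − 15·P_x − 6·P_y)/P_x, and y* = 6 + 2/3·(…)/P_y.
Discretionary income = 300 − 15·2 − 6·10 = 210; x* = 15 + 1/3·210/2 = 50; y* = 6 + 2/3·210/10 = 20.
Expenditure on y: 10·20 = 200; share = 0.6667.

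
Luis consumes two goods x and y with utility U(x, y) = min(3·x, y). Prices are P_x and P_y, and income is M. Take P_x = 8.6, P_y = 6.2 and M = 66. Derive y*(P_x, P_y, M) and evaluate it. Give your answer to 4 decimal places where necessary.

y* = 7.2794

With perfect complements, no substitution: consume in ratio x:y = 1:3.
Budget: P_x·x + P_y·3·x = M, so (P_x + 3·P_y)·x = M.
Demand: x*(P_x,P_y,M) = M/(P_x + 3·P_y), y* = 3·M/(P_x + 3·P_y).
Here 8.6 + 3·6.2 = 27.2, giving y* = 7.2794.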